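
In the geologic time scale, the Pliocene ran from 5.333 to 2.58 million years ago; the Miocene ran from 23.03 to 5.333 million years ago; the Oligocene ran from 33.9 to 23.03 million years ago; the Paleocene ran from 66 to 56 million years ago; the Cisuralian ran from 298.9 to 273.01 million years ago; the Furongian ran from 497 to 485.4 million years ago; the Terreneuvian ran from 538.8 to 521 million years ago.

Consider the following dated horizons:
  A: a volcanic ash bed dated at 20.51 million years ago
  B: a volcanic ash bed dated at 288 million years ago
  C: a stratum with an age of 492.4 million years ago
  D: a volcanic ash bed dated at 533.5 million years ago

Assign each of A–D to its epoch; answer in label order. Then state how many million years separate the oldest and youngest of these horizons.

A — Miocene; B — Cisuralian; C — Furongian; D — Terreneuvian; span 512.99 million years

Match each age against the start–end ranges in the excerpt: A = 20.51 Ma → Miocene (23.03–5.333); B = 288 Ma → Cisuralian (298.9–273.01); C = 492.4 Ma → Furongian (497–485.4); D = 533.5 Ma → Terreneuvian (538.8–521).
The largest age is 533.5 Ma and the smallest is 20.51 Ma; their difference is 512.99 Myr.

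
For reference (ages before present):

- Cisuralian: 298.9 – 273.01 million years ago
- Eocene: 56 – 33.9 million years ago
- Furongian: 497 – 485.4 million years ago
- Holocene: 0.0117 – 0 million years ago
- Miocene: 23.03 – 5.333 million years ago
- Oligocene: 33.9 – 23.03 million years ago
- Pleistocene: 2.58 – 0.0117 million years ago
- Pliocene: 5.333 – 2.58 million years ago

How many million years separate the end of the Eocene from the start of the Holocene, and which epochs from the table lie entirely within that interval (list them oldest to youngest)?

End of Eocene = 33.9 Ma; start of Holocene = 0.0117 Ma.
Gap = 33.9 − 0.0117 = 33.8883 Myr.
Epochs wholly inside 33.9–0.0117 Ma: Oligocene (33.9–23.03), Miocene (23.03–5.333), Pliocene (5.333–2.58), Pleistocene (2.58–0.0117).

33.8883 million years; Oligocene, Miocene, Pliocene, Pleistocene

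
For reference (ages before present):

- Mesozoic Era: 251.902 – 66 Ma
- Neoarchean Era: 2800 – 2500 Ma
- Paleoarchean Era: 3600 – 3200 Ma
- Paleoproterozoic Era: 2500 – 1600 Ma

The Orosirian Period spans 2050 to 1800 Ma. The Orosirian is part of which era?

Paleoproterozoic

The Orosirian (2050–1800 Ma) lies entirely within 2500–1600 Ma, the Paleoproterozoic Era.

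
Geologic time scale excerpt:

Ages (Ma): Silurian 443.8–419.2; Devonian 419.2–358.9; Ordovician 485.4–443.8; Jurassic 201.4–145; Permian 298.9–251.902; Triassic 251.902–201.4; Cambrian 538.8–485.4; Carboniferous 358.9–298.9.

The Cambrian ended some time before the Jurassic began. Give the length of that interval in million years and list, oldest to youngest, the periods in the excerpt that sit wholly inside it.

284 million years; Ordovician, Silurian, Devonian, Carboniferous, Permian, Triassic

The Cambrian closes at 485.4 Ma and the Jurassic opens at 201.4 Ma, so the interval is 485.4 − 201.4 = 284 Myr.
A period fits inside if it starts at or after 485.4 Ma and ends at or before 201.4 Ma; oldest first that gives Ordovician, Silurian, Devonian, Carboniferous, Permian, Triassic.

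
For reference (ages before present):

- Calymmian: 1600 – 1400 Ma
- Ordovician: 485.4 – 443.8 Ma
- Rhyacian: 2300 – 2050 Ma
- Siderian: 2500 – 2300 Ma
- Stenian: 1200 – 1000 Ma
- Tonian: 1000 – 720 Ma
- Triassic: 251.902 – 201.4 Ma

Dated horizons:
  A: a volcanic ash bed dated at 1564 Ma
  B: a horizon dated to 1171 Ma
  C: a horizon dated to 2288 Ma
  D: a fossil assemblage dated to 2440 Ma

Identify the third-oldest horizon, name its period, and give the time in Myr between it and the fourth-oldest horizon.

A, in the Calymmian; 393 million years to B

Sorted oldest-first by Ma: D (2440), C (2288), A (1564), B (1171).
The third oldest is A at 1564 Ma, which lies in 1600–1400 Ma: the Calymmian.
The fourth oldest is B at 1171 Ma; separation = |1564 − 1171| = 393 Myr.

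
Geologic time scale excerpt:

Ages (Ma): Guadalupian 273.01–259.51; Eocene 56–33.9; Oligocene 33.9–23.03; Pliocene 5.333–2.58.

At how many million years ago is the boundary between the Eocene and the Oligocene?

The Eocene ends and the Oligocene begins at 33.9 Ma.

33.9 Ma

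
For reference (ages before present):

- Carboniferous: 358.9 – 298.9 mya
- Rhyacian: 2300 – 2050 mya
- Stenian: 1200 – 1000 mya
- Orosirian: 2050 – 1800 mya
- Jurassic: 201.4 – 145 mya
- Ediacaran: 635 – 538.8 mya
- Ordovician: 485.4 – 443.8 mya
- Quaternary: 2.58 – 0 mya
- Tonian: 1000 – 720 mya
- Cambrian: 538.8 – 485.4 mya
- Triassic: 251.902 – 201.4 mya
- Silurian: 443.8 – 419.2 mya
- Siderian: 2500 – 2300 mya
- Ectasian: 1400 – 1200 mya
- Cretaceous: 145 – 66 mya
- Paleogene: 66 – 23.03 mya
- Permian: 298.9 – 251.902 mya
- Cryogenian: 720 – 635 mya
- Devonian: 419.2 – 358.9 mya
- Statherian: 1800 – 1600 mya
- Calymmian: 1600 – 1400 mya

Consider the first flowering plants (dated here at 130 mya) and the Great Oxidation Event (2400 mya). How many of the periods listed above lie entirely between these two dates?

17

2400 Ma sits inside the Siderian (2500–2300) and 130 Ma inside the Cretaceous (145–66); neither of those is wholly between the two dates.
The listed periods lying completely between them are Rhyacian, Orosirian, Statherian, Calymmian, Ectasian, Stenian, Tonian, Cryogenian, Ediacaran, Cambrian, Ordovician, Silurian, Devonian, Carboniferous, Permian, Triassic, Jurassic — 17 in all.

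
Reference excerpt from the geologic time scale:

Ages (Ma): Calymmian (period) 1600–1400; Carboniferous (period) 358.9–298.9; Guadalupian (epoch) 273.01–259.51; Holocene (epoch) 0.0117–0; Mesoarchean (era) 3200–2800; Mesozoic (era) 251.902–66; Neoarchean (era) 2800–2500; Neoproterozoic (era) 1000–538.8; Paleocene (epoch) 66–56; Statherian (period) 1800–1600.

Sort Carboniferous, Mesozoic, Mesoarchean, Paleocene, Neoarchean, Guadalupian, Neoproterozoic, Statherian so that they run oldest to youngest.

Read off each span (Ma): Carboniferous 358.9–298.9; Mesozoic 251.902–66; Mesoarchean 3200–2800; Paleocene 66–56; Neoarchean 2800–2500; Guadalupian 273.01–259.51; Neoproterozoic 1000–538.8; Statherian 1800–1600.
Larger Ma is older, so oldest→youngest is Mesoarchean, Neoarchean, Statherian, Neoproterozoic, Carboniferous, Guadalupian, Mesozoic, Paleocene.

Mesoarchean, Neoarchean, Statherian, Neoproterozoic, Carboniferous, Guadalupian, Mesozoic, Paleocene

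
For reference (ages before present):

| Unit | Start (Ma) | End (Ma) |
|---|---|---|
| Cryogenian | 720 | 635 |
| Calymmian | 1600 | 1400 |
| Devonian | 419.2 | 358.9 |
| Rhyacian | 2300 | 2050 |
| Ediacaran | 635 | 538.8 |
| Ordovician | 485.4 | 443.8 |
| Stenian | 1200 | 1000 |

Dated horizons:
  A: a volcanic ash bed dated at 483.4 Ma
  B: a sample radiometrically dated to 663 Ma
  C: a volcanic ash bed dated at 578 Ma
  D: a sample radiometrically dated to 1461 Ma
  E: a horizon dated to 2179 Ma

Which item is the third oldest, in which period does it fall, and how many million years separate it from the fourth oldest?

Larger Ma means older, so oldest first: E 2179 > D 1461 > B 663 > C 578 > A 483.4.
Counting 3 along gives B (663 Ma); the excerpt puts that inside the Cryogenian, 720–635 Ma.
Next in line is C (578 Ma), and 663 − 578 = 85 Myr.

B, in the Cryogenian; 85 million years to C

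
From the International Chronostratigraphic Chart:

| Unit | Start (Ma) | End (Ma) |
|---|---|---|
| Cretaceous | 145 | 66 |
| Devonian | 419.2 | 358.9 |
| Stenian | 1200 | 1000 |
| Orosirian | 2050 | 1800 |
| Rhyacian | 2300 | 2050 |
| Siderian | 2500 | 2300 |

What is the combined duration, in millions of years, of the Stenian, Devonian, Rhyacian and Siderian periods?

Each duration: Stenian = 200; Devonian = 60.3; Rhyacian = 250; Siderian = 200.
Sum: 200 + 60.3 + 250 + 200 = 710.3 Myr.

710.3 million years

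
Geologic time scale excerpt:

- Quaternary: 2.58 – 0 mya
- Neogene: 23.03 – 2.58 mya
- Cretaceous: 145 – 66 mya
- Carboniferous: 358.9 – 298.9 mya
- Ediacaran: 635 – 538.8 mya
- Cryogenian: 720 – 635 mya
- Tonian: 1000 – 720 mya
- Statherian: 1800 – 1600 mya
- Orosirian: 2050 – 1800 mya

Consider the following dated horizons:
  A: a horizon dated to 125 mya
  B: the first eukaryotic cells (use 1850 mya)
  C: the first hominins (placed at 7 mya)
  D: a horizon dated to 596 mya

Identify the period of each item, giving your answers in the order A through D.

A: 125 Ma lies in 145–66 Ma, so Cretaceous.
B: 1850 Ma lies in 2050–1800 Ma, so Orosirian.
C: 7 Ma lies in 23.03–2.58 Ma, so Neogene.
D: 596 Ma lies in 635–538.8 Ma, so Ediacaran.

A — Cretaceous; B — Orosirian; C — Neogene; D — Ediacaran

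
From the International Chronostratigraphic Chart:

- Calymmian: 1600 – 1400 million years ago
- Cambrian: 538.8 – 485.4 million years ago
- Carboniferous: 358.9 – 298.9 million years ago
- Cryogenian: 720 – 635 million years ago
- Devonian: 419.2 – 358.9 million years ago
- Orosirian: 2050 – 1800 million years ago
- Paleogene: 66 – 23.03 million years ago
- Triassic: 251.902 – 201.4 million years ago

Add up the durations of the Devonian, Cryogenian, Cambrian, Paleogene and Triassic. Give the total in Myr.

292.172 million years

Each duration: Devonian = 60.3; Cryogenian = 85; Cambrian = 53.4; Paleogene = 42.97; Triassic = 50.502.
Sum: 60.3 + 85 + 53.4 + 42.97 + 50.502 = 292.172 Myr.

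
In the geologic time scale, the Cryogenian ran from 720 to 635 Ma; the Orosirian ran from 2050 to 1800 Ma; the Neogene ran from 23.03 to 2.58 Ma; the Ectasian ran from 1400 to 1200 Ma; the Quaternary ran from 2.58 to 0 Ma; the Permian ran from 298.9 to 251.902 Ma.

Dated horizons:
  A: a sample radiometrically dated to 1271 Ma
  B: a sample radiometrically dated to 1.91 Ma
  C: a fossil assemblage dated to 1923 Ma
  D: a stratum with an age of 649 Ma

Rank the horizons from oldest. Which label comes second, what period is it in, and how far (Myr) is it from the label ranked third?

A, in the Ectasian; 622 million years to D

Larger Ma means older, so oldest first: C 1923 > A 1271 > D 649 > B 1.91.
Counting 2 along gives A (1271 Ma); the excerpt puts that inside the Ectasian, 1400–1200 Ma.
Next in line is D (649 Ma), and 1271 − 649 = 622 Myr.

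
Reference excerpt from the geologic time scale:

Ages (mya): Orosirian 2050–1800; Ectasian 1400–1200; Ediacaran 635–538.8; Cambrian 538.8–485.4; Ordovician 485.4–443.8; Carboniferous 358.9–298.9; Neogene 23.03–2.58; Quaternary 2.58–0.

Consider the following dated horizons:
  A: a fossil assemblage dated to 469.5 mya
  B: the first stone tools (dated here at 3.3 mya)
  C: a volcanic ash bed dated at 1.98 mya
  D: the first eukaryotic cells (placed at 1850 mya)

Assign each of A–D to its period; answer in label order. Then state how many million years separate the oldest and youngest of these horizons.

Match each age against the start–end ranges in the excerpt: A = 469.5 Ma → Ordovician (485.4–443.8); B = 3.3 Ma → Neogene (23.03–2.58); C = 1.98 Ma → Quaternary (2.58–0); D = 1850 Ma → Orosirian (2050–1800).
The largest age is 1850 Ma and the smallest is 1.98 Ma; their difference is 1848.02 Myr.

A — Ordovician; B — Neogene; C — Quaternary; D — Orosirian; span 1848.02 million years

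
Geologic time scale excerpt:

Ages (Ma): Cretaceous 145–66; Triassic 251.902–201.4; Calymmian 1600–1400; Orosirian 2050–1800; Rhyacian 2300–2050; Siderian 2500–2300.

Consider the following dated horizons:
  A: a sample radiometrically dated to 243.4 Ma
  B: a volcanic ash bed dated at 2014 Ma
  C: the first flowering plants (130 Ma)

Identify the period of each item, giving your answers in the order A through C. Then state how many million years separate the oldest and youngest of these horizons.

A — Triassic; B — Orosirian; C — Cretaceous; span 1884 million years

Match each age against the start–end ranges in the excerpt: A = 243.4 Ma → Triassic (251.902–201.4); B = 2014 Ma → Orosirian (2050–1800); C = 130 Ma → Cretaceous (145–66).
The largest age is 2014 Ma and the smallest is 130 Ma; their difference is 1884 Myr.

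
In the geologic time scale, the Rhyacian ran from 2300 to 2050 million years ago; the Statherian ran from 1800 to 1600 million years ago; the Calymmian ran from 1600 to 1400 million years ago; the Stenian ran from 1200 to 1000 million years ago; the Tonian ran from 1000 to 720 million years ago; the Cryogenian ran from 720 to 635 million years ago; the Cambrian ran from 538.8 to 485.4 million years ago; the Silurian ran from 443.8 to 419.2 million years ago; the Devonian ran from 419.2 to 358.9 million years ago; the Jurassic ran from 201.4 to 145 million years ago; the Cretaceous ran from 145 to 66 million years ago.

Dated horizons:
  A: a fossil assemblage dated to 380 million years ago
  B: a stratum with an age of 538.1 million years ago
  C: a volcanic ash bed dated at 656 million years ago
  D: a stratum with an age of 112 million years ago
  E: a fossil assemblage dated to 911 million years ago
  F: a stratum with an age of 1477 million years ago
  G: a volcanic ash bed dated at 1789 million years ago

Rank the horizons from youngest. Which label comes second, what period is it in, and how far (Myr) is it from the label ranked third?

A, in the Devonian; 158.1 million years to B

Smaller Ma means younger, so youngest first: D 112 < A 380 < B 538.1 < C 656 < E 911 < F 1477 < G 1789.
Counting 2 along gives A (380 Ma); the excerpt puts that inside the Devonian, 419.2–358.9 Ma.
Next in line is B (538.1 Ma), and 538.1 − 380 = 158.1 Myr.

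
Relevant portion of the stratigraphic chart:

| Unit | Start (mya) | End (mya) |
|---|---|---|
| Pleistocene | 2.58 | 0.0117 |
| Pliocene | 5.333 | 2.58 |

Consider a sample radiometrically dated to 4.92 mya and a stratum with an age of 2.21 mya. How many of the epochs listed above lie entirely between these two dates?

The older date is 4.92 Ma and the younger is 2.21 Ma.
No epoch both begins after 4.92 Ma and ends before 2.21 Ma, so the count is 0.

0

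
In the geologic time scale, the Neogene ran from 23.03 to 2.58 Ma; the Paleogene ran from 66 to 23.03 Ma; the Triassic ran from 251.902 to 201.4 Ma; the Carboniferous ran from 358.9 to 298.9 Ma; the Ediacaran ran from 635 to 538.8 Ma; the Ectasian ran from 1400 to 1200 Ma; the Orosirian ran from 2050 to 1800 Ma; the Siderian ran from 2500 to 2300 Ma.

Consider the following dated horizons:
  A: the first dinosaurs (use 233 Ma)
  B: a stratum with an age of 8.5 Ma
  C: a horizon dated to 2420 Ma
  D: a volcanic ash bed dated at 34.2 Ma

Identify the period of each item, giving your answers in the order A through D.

Match each age against the start–end ranges in the excerpt: A = 233 Ma → Triassic (251.902–201.4); B = 8.5 Ma → Neogene (23.03–2.58); C = 2420 Ma → Siderian (2500–2300); D = 34.2 Ma → Paleogene (66–23.03).

A — Triassic; B — Neogene; C — Siderian; D — Paleogene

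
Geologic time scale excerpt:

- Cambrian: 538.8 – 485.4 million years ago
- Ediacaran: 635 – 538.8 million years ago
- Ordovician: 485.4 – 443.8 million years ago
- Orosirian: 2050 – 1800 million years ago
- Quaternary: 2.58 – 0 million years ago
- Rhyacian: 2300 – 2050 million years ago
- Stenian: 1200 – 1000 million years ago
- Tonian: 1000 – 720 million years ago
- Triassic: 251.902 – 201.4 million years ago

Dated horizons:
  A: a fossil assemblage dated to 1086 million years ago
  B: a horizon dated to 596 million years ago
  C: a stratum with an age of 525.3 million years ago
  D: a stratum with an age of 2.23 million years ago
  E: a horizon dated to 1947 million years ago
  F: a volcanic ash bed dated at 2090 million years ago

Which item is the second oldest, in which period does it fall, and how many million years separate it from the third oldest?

E, in the Orosirian; 861 million years to A

Sorted oldest-first by Ma: F (2090), E (1947), A (1086), B (596), C (525.3), D (2.23).
The second oldest is E at 1947 Ma, which lies in 2050–1800 Ma: the Orosirian.
The third oldest is A at 1086 Ma; separation = |1947 − 1086| = 861 Myr.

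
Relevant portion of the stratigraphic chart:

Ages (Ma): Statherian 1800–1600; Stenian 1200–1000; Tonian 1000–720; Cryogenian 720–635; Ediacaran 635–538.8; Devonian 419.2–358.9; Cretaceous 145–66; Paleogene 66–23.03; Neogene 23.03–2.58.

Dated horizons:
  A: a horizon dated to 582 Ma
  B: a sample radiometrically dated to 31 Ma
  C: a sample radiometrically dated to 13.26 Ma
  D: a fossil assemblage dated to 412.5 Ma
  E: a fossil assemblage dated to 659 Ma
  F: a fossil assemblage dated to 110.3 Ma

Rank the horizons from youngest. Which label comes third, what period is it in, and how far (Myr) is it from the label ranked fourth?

F, in the Cretaceous; 302.2 million years to D

Smaller Ma means younger, so youngest first: C 13.26 < B 31 < F 110.3 < D 412.5 < A 582 < E 659.
Counting 3 along gives F (110.3 Ma); the excerpt puts that inside the Cretaceous, 145–66 Ma.
Next in line is D (412.5 Ma), and 412.5 − 110.3 = 302.2 Myr.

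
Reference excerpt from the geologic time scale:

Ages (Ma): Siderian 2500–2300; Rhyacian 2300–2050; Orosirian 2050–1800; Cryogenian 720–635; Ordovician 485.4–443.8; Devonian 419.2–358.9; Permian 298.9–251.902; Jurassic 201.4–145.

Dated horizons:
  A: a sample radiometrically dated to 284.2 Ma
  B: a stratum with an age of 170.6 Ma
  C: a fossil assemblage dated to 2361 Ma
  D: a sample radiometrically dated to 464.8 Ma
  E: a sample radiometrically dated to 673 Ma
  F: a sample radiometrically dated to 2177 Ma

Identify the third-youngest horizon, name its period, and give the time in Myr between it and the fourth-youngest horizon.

D, in the Ordovician; 208.2 million years to E

Smaller Ma means younger, so youngest first: B 170.6 < A 284.2 < D 464.8 < E 673 < F 2177 < C 2361.
Counting 3 along gives D (464.8 Ma); the excerpt puts that inside the Ordovician, 485.4–443.8 Ma.
Next in line is E (673 Ma), and 673 − 464.8 = 208.2 Myr.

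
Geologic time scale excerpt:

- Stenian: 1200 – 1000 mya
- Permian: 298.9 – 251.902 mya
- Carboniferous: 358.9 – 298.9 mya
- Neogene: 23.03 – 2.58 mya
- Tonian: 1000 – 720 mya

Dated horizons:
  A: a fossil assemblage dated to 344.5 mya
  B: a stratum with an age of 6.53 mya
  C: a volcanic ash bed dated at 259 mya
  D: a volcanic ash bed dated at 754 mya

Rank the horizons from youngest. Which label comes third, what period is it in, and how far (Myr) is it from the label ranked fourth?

A, in the Carboniferous; 409.5 million years to D

Sorted youngest-first by Ma: B (6.53), C (259), A (344.5), D (754).
The third youngest is A at 344.5 Ma, which lies in 358.9–298.9 Ma: the Carboniferous.
The fourth youngest is D at 754 Ma; separation = |344.5 − 754| = 409.5 Myr.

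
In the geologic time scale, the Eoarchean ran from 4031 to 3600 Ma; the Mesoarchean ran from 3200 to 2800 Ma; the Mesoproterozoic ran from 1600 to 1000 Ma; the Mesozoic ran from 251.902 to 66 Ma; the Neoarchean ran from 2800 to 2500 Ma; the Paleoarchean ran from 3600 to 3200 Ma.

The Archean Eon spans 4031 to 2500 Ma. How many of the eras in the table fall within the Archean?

Eras inside 4031–2500 Ma: Eoarchean, Paleoarchean, Mesoarchean, Neoarchean — 4 in total.

4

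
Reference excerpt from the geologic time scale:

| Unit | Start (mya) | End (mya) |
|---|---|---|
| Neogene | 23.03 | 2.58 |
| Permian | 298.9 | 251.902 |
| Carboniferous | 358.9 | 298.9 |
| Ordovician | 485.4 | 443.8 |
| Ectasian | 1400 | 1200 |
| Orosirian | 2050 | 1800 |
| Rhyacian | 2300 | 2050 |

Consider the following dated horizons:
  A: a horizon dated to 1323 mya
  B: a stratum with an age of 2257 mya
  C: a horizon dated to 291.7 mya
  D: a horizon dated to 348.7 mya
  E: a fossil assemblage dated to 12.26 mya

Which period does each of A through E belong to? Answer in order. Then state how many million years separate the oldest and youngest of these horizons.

Match each age against the start–end ranges in the excerpt: A = 1323 Ma → Ectasian (1400–1200); B = 2257 Ma → Rhyacian (2300–2050); C = 291.7 Ma → Permian (298.9–251.902); D = 348.7 Ma → Carboniferous (358.9–298.9); E = 12.26 Ma → Neogene (23.03–2.58).
The largest age is 2257 Ma and the smallest is 12.26 Ma; their difference is 2244.74 Myr.

A — Ectasian; B — Rhyacian; C — Permian; D — Carboniferous; E — Neogene; span 2244.74 million years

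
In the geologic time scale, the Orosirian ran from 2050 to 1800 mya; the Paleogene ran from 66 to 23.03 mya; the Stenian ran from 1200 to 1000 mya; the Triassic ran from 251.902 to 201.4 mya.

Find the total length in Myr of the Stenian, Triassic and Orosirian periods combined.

500.502 million years

Each duration: Stenian = 200; Triassic = 50.502; Orosirian = 250.
Sum: 200 + 50.502 + 250 = 500.502 Myr.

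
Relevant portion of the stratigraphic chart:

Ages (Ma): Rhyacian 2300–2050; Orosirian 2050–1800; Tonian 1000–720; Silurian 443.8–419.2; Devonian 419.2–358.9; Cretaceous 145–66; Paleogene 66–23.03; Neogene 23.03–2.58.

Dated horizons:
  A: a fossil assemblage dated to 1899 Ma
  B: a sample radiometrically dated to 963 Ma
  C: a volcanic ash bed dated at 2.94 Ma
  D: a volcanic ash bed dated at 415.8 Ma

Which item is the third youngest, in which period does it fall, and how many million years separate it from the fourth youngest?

B, in the Tonian; 936 million years to A

Smaller Ma means younger, so youngest first: C 2.94 < D 415.8 < B 963 < A 1899.
Counting 3 along gives B (963 Ma); the excerpt puts that inside the Tonian, 1000–720 Ma.
Next in line is A (1899 Ma), and 1899 − 963 = 936 Myr.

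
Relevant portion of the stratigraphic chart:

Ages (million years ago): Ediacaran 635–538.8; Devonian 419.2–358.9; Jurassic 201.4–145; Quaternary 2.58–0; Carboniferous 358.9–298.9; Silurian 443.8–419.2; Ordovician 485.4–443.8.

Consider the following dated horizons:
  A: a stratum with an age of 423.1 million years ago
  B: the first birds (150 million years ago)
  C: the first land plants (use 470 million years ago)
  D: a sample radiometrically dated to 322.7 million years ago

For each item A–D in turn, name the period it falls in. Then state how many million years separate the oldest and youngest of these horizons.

A: 423.1 Ma lies in 443.8–419.2 Ma, so Silurian.
B: 150 Ma lies in 201.4–145 Ma, so Jurassic.
C: 470 Ma lies in 485.4–443.8 Ma, so Ordovician.
D: 322.7 Ma lies in 358.9–298.9 Ma, so Carboniferous.
Oldest = 470 Ma, youngest = 150 Ma → span 320 Myr.

A — Silurian; B — Jurassic; C — Ordovician; D — Carboniferous; span 320 million years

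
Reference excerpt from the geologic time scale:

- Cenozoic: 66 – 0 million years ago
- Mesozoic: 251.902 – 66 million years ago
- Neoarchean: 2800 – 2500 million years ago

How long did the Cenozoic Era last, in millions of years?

66 million years

66 − 0 = 66 million years.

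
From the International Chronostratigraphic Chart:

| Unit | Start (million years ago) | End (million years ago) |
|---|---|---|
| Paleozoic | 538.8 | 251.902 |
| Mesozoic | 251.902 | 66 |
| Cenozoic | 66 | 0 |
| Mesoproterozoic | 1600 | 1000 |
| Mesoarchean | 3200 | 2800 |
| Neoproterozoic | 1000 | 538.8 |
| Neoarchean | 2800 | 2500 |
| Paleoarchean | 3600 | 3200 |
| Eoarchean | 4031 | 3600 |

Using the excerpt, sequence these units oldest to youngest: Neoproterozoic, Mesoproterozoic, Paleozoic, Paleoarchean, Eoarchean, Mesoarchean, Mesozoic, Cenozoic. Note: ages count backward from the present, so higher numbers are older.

Read off each span (Ma): Neoproterozoic 1000–538.8; Mesoproterozoic 1600–1000; Paleozoic 538.8–251.902; Paleoarchean 3600–3200; Eoarchean 4031–3600; Mesoarchean 3200–2800; Mesozoic 251.902–66; Cenozoic 66–0.
Larger Ma is older, so oldest→youngest is Eoarchean, Paleoarchean, Mesoarchean, Mesoproterozoic, Neoproterozoic, Paleozoic, Mesozoic, Cenozoic.

Eoarchean, then Paleoarchean, then Mesoarchean, then Mesoproterozoic, then Neoproterozoic, then Paleozoic, then Mesozoic, then Cenozoic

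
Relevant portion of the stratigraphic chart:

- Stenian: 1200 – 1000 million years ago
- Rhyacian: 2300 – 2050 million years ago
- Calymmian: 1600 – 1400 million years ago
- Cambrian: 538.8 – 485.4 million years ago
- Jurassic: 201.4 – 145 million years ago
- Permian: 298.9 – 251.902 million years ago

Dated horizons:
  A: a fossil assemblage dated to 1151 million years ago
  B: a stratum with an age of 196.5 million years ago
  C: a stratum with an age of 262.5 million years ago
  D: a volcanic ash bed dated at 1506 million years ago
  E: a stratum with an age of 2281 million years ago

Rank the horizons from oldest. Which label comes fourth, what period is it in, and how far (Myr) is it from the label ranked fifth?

C, in the Permian; 66 million years to B

Larger Ma means older, so oldest first: E 2281 > D 1506 > A 1151 > C 262.5 > B 196.5.
Counting 4 along gives C (262.5 Ma); the excerpt puts that inside the Permian, 298.9–251.902 Ma.
Next in line is B (196.5 Ma), and 262.5 − 196.5 = 66 Myr.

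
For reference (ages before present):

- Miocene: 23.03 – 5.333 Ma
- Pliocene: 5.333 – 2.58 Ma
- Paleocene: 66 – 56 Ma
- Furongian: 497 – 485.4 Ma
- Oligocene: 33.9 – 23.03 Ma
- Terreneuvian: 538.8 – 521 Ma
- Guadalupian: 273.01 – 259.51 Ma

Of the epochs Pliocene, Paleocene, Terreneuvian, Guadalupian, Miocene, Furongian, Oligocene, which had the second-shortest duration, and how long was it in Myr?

Durations: Pliocene 2.753; Paleocene 10; Terreneuvian 17.8; Guadalupian 13.5; Miocene 17.697; Furongian 11.6; Oligocene 10.87 Myr.
Sorted shortest-first: Pliocene (2.753), Paleocene (10), Oligocene (10.87), Furongian (11.6), Guadalupian (13.5), Miocene (17.697), Terreneuvian (17.8).
The second shortest is Paleocene at 10 Myr.

Paleocene, 10 million years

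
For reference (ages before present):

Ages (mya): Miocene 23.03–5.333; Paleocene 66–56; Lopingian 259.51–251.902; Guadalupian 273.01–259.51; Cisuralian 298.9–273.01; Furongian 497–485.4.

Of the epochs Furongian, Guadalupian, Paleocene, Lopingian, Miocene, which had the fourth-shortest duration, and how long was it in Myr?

Start − end for each: Furongian 497 − 485.4 = 11.6; Guadalupian 273.01 − 259.51 = 13.5; Paleocene 66 − 56 = 10; Lopingian 259.51 − 251.902 = 7.608; Miocene 23.03 − 5.333 = 17.697.
Ranking these from shortest: Lopingian < Paleocene < Furongian < Guadalupian < Miocene.
Position 4 in that ranking is Guadalupian, which lasted 13.5 Myr.

Guadalupian, 13.5 million years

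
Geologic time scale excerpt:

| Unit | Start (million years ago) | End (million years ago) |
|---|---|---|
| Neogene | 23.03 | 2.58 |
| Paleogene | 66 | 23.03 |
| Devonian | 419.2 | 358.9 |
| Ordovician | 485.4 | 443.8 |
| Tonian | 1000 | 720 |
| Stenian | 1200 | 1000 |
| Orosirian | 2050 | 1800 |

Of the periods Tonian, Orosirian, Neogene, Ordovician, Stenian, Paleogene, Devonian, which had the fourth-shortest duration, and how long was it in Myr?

Start − end for each: Tonian 1000 − 720 = 280; Orosirian 2050 − 1800 = 250; Neogene 23.03 − 2.58 = 20.45; Ordovician 485.4 − 443.8 = 41.6; Stenian 1200 − 1000 = 200; Paleogene 66 − 23.03 = 42.97; Devonian 419.2 − 358.9 = 60.3.
Ranking these from shortest: Neogene < Ordovician < Paleogene < Devonian < Stenian < Orosirian < Tonian.
Position 4 in that ranking is Devonian, which lasted 60.3 Myr.

Devonian, 60.3 million years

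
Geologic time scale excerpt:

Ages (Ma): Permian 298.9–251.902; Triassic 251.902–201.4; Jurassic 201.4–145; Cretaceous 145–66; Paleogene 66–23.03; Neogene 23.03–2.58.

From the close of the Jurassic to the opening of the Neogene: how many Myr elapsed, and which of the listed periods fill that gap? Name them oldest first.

End of Jurassic = 145 Ma; start of Neogene = 23.03 Ma.
Gap = 145 − 23.03 = 121.97 Myr.
Periods wholly inside 145–23.03 Ma: Cretaceous (145–66), Paleogene (66–23.03).

121.97 million years; Cretaceous, Paleogene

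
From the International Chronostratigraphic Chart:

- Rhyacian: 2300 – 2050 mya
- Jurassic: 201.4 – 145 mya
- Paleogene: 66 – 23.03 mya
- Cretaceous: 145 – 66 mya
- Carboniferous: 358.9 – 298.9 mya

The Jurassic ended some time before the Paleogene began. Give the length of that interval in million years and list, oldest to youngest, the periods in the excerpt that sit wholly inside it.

79 million years; Cretaceous

The Jurassic closes at 145 Ma and the Paleogene opens at 66 Ma, so the interval is 145 − 66 = 79 Myr.
A period fits inside if it starts at or after 145 Ma and ends at or before 66 Ma; oldest first that gives Cretaceous.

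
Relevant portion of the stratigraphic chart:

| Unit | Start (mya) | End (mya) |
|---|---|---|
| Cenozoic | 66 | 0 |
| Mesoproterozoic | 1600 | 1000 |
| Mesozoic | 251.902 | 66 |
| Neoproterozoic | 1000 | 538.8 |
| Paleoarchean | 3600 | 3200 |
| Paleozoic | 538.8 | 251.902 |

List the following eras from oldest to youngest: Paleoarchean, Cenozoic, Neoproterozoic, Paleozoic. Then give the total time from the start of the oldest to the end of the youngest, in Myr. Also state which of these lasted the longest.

Paleoarchean, Neoproterozoic, Paleozoic, Cenozoic; total span 3600 Myr; longest is Neoproterozoic

Start ages (Ma): Paleoarchean 3600, Neoproterozoic 1000, Paleozoic 538.8, Cenozoic 66.
Ordered oldest to youngest: Paleoarchean, Neoproterozoic, Paleozoic, Cenozoic.
Span = 3600 − 0 = 3600 Myr.
Durations: Paleozoic 286.898, Cenozoic 66, Paleoarchean 400, Neoproterozoic 461.2 → longest is Neoproterozoic (461.2 Myr).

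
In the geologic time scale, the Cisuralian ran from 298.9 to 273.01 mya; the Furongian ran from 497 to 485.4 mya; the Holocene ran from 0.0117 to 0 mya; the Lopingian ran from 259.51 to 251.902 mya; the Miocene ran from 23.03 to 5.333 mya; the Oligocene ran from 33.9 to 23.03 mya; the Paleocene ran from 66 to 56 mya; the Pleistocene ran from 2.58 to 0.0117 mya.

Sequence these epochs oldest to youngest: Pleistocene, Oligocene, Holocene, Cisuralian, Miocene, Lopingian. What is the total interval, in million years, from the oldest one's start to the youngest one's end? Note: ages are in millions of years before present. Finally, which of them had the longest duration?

From the excerpt: Pleistocene 2.58–0.0117; Oligocene 33.9–23.03; Holocene 0.0117–0; Cisuralian 298.9–273.01; Miocene 23.03–5.333; Lopingian 259.51–251.902 (Ma).
Larger Ma is earlier, so the oldest is Cisuralian and the youngest is Holocene; oldest to youngest: Cisuralian, Lopingian, Oligocene, Miocene, Pleistocene, Holocene.
Oldest start 298.9 minus youngest end 0 gives 298.9 Myr overall.
Individual lengths (start − end): Miocene 17.697; Lopingian 7.608; Holocene 0.0117; Cisuralian 25.89; Oligocene 10.87; Pleistocene 2.5683. The largest is Cisuralian at 25.89 Myr.

Cisuralian, Lopingian, Oligocene, Miocene, Pleistocene, Holocene; total span 298.9 Myr; longest is Cisuralian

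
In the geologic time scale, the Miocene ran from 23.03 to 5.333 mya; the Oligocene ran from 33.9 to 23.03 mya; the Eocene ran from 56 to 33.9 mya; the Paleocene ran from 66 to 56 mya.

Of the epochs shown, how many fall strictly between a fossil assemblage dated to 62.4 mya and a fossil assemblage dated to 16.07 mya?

2

62.4 Ma sits inside the Paleocene (66–56) and 16.07 Ma inside the Miocene (23.03–5.333); neither of those is wholly between the two dates.
The listed epochs lying completely between them are Eocene, Oligocene — 2 in all.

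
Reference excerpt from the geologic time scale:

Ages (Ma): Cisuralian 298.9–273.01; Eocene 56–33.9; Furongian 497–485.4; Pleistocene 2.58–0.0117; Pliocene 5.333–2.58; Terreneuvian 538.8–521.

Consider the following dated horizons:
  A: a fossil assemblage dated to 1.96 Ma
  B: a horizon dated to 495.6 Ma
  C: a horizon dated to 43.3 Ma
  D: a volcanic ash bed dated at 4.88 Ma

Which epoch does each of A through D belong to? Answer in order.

Match each age against the start–end ranges in the excerpt: A = 1.96 Ma → Pleistocene (2.58–0.0117); B = 495.6 Ma → Furongian (497–485.4); C = 43.3 Ma → Eocene (56–33.9); D = 4.88 Ma → Pliocene (5.333–2.58).

A — Pleistocene; B — Furongian; C — Eocene; D — Pliocene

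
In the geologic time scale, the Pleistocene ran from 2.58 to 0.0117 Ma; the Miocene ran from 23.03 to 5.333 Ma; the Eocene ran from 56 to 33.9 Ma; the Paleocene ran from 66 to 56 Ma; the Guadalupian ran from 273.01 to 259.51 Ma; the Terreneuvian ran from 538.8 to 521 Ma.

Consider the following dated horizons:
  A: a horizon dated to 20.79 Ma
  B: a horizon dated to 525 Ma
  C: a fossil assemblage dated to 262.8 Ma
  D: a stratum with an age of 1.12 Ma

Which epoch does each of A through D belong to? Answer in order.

A: 20.79 Ma lies in 23.03–5.333 Ma, so Miocene.
B: 525 Ma lies in 538.8–521 Ma, so Terreneuvian.
C: 262.8 Ma lies in 273.01–259.51 Ma, so Guadalupian.
D: 1.12 Ma lies in 2.58–0.0117 Ma, so Pleistocene.

A — Miocene; B — Terreneuvian; C — Guadalupian; D — Pleistocene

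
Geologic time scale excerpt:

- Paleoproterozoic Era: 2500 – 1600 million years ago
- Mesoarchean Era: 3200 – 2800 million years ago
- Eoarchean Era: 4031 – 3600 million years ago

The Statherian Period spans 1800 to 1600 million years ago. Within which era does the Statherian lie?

Paleoproterozoic

The Statherian (1800–1600 Ma) lies entirely within 2500–1600 Ma, the Paleoproterozoic Era.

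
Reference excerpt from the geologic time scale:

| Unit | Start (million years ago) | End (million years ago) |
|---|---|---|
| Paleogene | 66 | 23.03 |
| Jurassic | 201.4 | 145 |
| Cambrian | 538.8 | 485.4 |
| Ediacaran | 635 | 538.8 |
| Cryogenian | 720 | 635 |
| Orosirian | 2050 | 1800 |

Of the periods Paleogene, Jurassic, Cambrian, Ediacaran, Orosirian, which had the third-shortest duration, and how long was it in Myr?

Jurassic, 56.4 million years

Durations: Paleogene 42.97; Jurassic 56.4; Cambrian 53.4; Ediacaran 96.2; Orosirian 250 Myr.
Sorted shortest-first: Paleogene (42.97), Cambrian (53.4), Jurassic (56.4), Ediacaran (96.2), Orosirian (250).
The third shortest is Jurassic at 56.4 Myr.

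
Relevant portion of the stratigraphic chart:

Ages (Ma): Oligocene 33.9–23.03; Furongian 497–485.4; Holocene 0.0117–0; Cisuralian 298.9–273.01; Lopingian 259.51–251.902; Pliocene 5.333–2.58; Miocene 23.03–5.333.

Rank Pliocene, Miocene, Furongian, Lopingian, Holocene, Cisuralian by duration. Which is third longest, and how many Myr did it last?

Durations: Pliocene 2.753; Miocene 17.697; Furongian 11.6; Lopingian 7.608; Holocene 0.0117; Cisuralian 25.89 Myr.
Sorted longest-first: Cisuralian (25.89), Miocene (17.697), Furongian (11.6), Lopingian (7.608), Pliocene (2.753), Holocene (0.0117).
The third longest is Furongian at 11.6 Myr.

Furongian, 11.6 million years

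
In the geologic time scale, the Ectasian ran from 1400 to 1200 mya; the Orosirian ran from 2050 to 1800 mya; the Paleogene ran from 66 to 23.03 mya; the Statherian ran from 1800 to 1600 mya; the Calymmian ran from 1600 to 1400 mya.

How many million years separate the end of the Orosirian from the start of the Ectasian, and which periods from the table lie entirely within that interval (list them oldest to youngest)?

400 million years; Statherian, Calymmian

The Orosirian closes at 1800 Ma and the Ectasian opens at 1400 Ma, so the interval is 1800 − 1400 = 400 Myr.
A period fits inside if it starts at or after 1800 Ma and ends at or before 1400 Ma; oldest first that gives Statherian, Calymmian.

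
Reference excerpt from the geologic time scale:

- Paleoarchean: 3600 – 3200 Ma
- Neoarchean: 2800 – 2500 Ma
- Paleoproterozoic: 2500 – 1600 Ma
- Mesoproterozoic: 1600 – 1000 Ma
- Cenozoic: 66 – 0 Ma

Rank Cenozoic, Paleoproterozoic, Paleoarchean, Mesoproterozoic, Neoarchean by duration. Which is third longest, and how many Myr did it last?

Durations: Cenozoic 66; Paleoproterozoic 900; Paleoarchean 400; Mesoproterozoic 600; Neoarchean 300 Myr.
Sorted longest-first: Paleoproterozoic (900), Mesoproterozoic (600), Paleoarchean (400), Neoarchean (300), Cenozoic (66).
The third longest is Paleoarchean at 400 Myr.

Paleoarchean, 400 million years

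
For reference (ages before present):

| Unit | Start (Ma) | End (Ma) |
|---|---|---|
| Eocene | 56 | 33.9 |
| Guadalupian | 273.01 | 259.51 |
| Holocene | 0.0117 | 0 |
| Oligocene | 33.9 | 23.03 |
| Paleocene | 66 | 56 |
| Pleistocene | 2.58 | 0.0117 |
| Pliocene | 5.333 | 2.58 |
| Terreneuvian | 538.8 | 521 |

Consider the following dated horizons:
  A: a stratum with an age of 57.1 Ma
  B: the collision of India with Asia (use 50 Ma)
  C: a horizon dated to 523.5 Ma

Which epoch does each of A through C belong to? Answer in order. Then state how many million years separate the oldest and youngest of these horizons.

A: 57.1 Ma lies in 66–56 Ma, so Paleocene.
B: 50 Ma lies in 56–33.9 Ma, so Eocene.
C: 523.5 Ma lies in 538.8–521 Ma, so Terreneuvian.
Oldest = 523.5 Ma, youngest = 50 Ma → span 473.5 Myr.

A — Paleocene; B — Eocene; C — Terreneuvian; span 473.5 million years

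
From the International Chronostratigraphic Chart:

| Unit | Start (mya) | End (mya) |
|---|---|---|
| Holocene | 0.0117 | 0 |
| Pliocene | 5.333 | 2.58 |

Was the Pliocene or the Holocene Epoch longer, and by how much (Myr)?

Pliocene: 5.333 − 2.58 = 2.753 Myr.
Holocene: 0.0117 − 0 = 0.0117 Myr.
Difference: 2.753 − 0.0117 = 2.7413 Myr, so the Pliocene was longer.

Pliocene, by 2.7413 million years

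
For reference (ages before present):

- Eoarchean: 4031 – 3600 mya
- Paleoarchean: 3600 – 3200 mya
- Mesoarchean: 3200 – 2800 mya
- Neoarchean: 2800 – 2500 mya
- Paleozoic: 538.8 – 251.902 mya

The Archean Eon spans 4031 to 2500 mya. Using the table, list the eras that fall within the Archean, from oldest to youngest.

Eoarchean, Paleoarchean, Mesoarchean, Neoarchean

Eras with both bounds inside 4031–2500 Ma: Eoarchean (4031–3600), Paleoarchean (3600–3200), Mesoarchean (3200–2800), Neoarchean (2800–2500).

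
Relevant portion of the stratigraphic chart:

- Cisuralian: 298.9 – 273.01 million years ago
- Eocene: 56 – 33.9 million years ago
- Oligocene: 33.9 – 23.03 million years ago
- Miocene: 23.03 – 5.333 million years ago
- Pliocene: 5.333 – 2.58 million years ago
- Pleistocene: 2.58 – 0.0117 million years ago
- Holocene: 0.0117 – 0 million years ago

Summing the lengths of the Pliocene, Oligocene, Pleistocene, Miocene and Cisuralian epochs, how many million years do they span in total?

Each duration: Pliocene = 2.753; Oligocene = 10.87; Pleistocene = 2.5683; Miocene = 17.697; Cisuralian = 25.89.
Sum: 2.753 + 10.87 + 2.5683 + 17.697 + 25.89 = 59.7783 Myr.

59.7783 million years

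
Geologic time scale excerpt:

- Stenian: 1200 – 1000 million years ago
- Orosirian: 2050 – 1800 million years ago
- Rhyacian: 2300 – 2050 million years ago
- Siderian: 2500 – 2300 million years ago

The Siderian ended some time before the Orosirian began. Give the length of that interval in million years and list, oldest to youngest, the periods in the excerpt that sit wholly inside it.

250 million years; Rhyacian

The Siderian closes at 2300 Ma and the Orosirian opens at 2050 Ma, so the interval is 2300 − 2050 = 250 Myr.
A period fits inside if it starts at or after 2300 Ma and ends at or before 2050 Ma; oldest first that gives Rhyacian.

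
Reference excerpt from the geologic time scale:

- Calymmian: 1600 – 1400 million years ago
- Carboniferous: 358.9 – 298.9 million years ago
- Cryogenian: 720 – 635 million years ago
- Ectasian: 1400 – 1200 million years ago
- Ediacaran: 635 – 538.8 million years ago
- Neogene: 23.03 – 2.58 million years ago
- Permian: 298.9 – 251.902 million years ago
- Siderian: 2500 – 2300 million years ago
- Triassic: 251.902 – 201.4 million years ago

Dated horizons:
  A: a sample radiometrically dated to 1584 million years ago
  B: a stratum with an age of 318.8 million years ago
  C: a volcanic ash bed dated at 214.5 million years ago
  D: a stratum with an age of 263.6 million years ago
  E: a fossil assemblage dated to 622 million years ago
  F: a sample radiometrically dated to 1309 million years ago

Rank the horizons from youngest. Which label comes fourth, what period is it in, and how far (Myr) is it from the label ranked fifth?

Smaller Ma means younger, so youngest first: C 214.5 < D 263.6 < B 318.8 < E 622 < F 1309 < A 1584.
Counting 4 along gives E (622 Ma); the excerpt puts that inside the Ediacaran, 635–538.8 Ma.
Next in line is F (1309 Ma), and 1309 − 622 = 687 Myr.

E, in the Ediacaran; 687 million years to F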